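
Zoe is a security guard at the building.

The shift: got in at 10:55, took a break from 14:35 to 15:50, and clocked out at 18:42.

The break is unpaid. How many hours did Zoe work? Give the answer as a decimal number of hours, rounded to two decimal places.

6.53 hours

The shift: 10:55–18:42 = 7 h 47 min; less 75 min break → 6 h 32 min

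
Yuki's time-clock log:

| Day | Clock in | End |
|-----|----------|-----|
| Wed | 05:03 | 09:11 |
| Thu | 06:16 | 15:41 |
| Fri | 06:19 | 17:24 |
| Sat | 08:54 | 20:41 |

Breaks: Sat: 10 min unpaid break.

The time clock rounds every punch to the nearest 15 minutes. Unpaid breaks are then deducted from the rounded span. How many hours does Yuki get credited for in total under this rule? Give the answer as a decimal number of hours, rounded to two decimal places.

36.58 hours

Wed: in 05:03→05:00, out 09:11→09:15; 4 h 15 min
Thu: in 06:16→06:15, out 15:41→15:45; 9 h 30 min
Fri: in 06:19→06:15, out 17:24→17:30; 11 h 15 min
Sat: in 08:54→09:00, out 20:41→20:45; 11 h 45 min − 10 min = 11 h 35 min
Total credited: 36 h 35 min.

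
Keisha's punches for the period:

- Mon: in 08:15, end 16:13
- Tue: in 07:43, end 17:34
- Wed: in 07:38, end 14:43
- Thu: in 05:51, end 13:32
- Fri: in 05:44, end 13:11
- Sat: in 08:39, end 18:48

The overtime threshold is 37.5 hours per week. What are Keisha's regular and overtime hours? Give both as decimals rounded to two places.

Mon: 08:15–16:13 = 7 h 58 min
Tue: 07:43–17:34 = 9 h 51 min
Wed: 07:38–14:43 = 7 h 5 min
Thu: 05:51–13:32 = 7 h 41 min
Fri: 05:44–13:11 = 7 h 27 min
Sat: 08:39–18:48 = 10 h 9 min
Total worked: 50 h 11 min = 50.18 h.
Threshold 37.5 h → overtime 12 h 41 min, regular 37 h 30 min.

Regular 37.50 hours, overtime 12.68 hours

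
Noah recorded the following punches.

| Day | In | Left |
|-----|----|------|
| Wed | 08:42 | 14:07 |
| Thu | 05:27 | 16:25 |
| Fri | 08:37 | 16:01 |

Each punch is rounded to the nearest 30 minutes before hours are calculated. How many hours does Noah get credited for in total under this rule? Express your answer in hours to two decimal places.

24.00 hours

Wed: in 08:42→08:30, out 14:07→14:00; 5 h 30 min
Thu: in 05:27→05:30, out 16:25→16:30; 11 h 0 min
Fri: in 08:37→08:30, out 16:01→16:00; 7 h 30 min
Total credited: 24 h 0 min.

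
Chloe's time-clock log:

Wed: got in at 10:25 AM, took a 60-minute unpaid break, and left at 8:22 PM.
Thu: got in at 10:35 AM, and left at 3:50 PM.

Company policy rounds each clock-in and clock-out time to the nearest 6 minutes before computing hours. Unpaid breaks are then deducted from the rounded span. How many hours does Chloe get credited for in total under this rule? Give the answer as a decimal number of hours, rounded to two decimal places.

14.20 hours

Wed: in 10:25 AM→10:24 AM, out 8:22 PM→8:24 PM; 10 h 0 min − 60 min = 9 h 0 min
Thu: in 10:35 AM→10:36 AM, out 3:50 PM→3:48 PM; 5 h 12 min
Total credited: 14 h 12 min.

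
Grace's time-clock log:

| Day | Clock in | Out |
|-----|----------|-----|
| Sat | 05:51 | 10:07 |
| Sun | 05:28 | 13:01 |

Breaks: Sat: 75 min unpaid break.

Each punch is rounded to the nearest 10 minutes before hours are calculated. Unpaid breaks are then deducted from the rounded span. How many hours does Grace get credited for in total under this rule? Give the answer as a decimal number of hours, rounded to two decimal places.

10.58 hours

Sat: in 05:51→05:50, out 10:07→10:10; 4 h 20 min − 75 min = 3 h 5 min
Sun: in 05:28→05:30, out 13:01→13:00; 7 h 30 min
Total credited: 10 h 35 min.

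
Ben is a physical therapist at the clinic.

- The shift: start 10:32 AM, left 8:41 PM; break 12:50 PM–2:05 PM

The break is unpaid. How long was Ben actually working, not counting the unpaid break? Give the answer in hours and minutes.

The shift: 10:32 AM–8:41 PM = 10 h 9 min; less 75 min break → 8 h 54 min

8 h 54 min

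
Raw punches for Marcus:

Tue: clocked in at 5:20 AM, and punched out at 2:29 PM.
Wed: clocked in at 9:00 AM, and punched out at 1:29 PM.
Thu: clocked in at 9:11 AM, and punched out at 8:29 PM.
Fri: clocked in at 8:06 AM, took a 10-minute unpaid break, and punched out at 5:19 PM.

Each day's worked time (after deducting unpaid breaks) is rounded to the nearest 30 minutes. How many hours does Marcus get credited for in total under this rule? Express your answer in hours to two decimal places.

Tue: 5:20 AM–2:29 PM = 9 h 9 min → rounds to 9 h 0 min
Wed: 9:00 AM–1:29 PM = 4 h 29 min → rounds to 4 h 30 min
Thu: 9:11 AM–8:29 PM = 11 h 18 min → rounds to 11 h 30 min
Fri: 8:06 AM–5:19 PM = 9 h 13 min − 10 min = 9 h 3 min → rounds to 9 h 0 min
Total credited: 34 h 0 min.

34.00 hours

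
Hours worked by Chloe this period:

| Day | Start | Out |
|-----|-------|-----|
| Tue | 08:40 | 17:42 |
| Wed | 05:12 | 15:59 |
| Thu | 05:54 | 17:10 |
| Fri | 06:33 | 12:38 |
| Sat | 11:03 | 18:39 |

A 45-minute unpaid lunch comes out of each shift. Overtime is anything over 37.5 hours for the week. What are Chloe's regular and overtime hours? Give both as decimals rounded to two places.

Tue: 08:40–17:42 = 9 h 2 min; less 45 min break → 8 h 17 min
Wed: 05:12–15:59 = 10 h 47 min; less 45 min break → 10 h 2 min
Thu: 05:54–17:10 = 11 h 16 min; less 45 min break → 10 h 31 min
Fri: 06:33–12:38 = 6 h 5 min; less 45 min break → 5 h 20 min
Sat: 11:03–18:39 = 7 h 36 min; less 45 min break → 6 h 51 min
Total worked: 41 h 1 min = 41.02 h.
Threshold 37.5 h → overtime 3 h 31 min, regular 37 h 30 min.

Regular 37.50 hours, overtime 3.52 hours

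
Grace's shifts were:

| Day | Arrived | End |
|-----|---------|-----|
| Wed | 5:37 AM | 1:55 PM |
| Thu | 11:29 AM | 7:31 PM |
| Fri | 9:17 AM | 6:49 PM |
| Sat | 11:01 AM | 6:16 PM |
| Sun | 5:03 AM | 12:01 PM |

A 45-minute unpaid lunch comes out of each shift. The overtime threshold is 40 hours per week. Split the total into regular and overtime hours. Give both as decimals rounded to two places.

Regular 36.33 hours, overtime 0.00 hours

Wed: 5:37 AM–1:55 PM = 8 h 18 min; less 45 min break → 7 h 33 min
Thu: 11:29 AM–7:31 PM = 8 h 2 min; less 45 min break → 7 h 17 min
Fri: 9:17 AM–6:49 PM = 9 h 32 min; less 45 min break → 8 h 47 min
Sat: 11:01 AM–6:16 PM = 7 h 15 min; less 45 min break → 6 h 30 min
Sun: 5:03 AM–12:01 PM = 6 h 58 min; less 45 min break → 6 h 13 min
Total worked: 36 h 20 min = 36.33 h.
Threshold 40 h → overtime 0 h 0 min, regular 36 h 20 min.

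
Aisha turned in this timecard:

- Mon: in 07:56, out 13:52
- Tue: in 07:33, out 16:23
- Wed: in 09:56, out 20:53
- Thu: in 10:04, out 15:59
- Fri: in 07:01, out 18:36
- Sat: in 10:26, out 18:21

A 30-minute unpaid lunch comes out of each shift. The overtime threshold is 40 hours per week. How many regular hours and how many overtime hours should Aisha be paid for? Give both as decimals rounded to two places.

Mon: 07:56–13:52 = 5 h 56 min; less 30 min break → 5 h 26 min
Tue: 07:33–16:23 = 8 h 50 min; less 30 min break → 8 h 20 min
Wed: 09:56–20:53 = 10 h 57 min; less 30 min break → 10 h 27 min
Thu: 10:04–15:59 = 5 h 55 min; less 30 min break → 5 h 25 min
Fri: 07:01–18:36 = 11 h 35 min; less 30 min break → 11 h 5 min
Sat: 10:26–18:21 = 7 h 55 min; less 30 min break → 7 h 25 min
Total worked: 48 h 8 min = 48.13 h.
Threshold 40 h → overtime 8 h 8 min, regular 40 h 0 min.

Regular 40.00 hours, overtime 8.13 hours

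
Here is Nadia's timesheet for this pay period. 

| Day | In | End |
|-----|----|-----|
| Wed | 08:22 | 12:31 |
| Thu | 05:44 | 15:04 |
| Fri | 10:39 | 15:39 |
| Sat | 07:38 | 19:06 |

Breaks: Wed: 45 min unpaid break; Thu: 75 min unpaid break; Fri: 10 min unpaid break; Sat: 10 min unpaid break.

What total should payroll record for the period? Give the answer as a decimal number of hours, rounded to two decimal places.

27.62 hours

Wed: 08:22–12:31 = 4 h 9 min; less 45 min break → 3 h 24 min
Thu: 05:44–15:04 = 9 h 20 min; less 75 min break → 8 h 5 min
Fri: 10:39–15:39 = 5 h 0 min; less 10 min break → 4 h 50 min
Sat: 07:38–19:06 = 11 h 28 min; less 10 min break → 11 h 18 min
Total: 3 h 24 min + 8 h 5 min + 4 h 50 min + 11 h 18 min = 27 h 37 min.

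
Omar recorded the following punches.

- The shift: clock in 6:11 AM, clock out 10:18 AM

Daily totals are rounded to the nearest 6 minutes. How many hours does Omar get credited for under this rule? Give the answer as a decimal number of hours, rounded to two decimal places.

The shift: 6:11 AM–10:18 AM = 4 h 7 min → rounds to 4 h 6 min

4.10 hours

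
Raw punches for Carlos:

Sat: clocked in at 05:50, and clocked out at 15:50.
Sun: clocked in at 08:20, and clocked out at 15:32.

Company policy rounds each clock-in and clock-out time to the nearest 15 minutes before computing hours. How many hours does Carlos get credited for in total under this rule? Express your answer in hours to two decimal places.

17.25 hours

Sat: in 05:50→05:45, out 15:50→15:45; 10 h 0 min
Sun: in 08:20→08:15, out 15:32→15:30; 7 h 15 min
Total credited: 17 h 15 min.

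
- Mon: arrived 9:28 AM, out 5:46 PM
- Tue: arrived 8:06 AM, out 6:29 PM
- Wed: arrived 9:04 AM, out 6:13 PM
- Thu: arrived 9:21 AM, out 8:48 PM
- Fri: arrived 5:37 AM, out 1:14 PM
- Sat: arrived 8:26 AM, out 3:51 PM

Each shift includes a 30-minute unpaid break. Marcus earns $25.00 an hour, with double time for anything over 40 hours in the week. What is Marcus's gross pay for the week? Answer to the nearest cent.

$1565.83

Mon: 9:28 AM–5:46 PM = 8 h 18 min; less 30 min break → 7 h 48 min
Tue: 8:06 AM–6:29 PM = 10 h 23 min; less 30 min break → 9 h 53 min
Wed: 9:04 AM–6:13 PM = 9 h 9 min; less 30 min break → 8 h 39 min
Thu: 9:21 AM–8:48 PM = 11 h 27 min; less 30 min break → 10 h 57 min
Fri: 5:37 AM–1:14 PM = 7 h 37 min; less 30 min break → 7 h 7 min
Sat: 8:26 AM–3:51 PM = 7 h 25 min; less 30 min break → 6 h 55 min
Total worked: 51 h 19 min = 3079 min.
Regular 40 h 0 min = 2400 min at $25.00/h; overtime 11 h 19 min = 679 min at $50.00/h.
Pay = (2400 × $25.00 + 679 × $50.00) ÷ 60 = $1565.83.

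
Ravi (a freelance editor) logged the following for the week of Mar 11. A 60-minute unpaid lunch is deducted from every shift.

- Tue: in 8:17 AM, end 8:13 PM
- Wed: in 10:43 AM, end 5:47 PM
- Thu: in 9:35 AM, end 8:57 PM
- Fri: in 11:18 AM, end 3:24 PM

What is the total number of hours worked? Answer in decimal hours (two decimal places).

Tue: 8:17 AM–8:13 PM = 11 h 56 min; less 60 min break → 10 h 56 min
Wed: 10:43 AM–5:47 PM = 7 h 4 min; less 60 min break → 6 h 4 min
Thu: 9:35 AM–8:57 PM = 11 h 22 min; less 60 min break → 10 h 22 min
Fri: 11:18 AM–3:24 PM = 4 h 6 min; less 60 min break → 3 h 6 min
Total: 10 h 56 min + 6 h 4 min + 10 h 22 min + 3 h 6 min = 30 h 28 min.

30.47 hours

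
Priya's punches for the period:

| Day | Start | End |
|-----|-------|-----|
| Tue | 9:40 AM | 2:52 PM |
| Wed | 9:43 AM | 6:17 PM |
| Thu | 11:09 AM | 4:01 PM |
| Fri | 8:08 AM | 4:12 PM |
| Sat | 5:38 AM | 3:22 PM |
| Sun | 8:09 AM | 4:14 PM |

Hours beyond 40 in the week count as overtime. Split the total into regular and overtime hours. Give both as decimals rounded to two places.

Tue: 9:40 AM–2:52 PM = 5 h 12 min
Wed: 9:43 AM–6:17 PM = 8 h 34 min
Thu: 11:09 AM–4:01 PM = 4 h 52 min
Fri: 8:08 AM–4:12 PM = 8 h 4 min
Sat: 5:38 AM–3:22 PM = 9 h 44 min
Sun: 8:09 AM–4:14 PM = 8 h 5 min
Total worked: 44 h 31 min = 44.52 h.
Threshold 40 h → overtime 4 h 31 min, regular 40 h 0 min.

Regular 40.00 hours, overtime 4.52 hours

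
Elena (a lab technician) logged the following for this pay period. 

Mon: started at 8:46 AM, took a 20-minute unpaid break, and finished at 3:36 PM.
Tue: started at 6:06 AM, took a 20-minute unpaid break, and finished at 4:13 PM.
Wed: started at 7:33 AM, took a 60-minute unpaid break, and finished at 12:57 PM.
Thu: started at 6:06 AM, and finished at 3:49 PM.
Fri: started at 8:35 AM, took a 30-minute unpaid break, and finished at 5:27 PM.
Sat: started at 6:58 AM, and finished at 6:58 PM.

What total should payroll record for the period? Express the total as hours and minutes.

50 h 46 min

Mon: 8:46 AM–3:36 PM = 6 h 50 min; less 20 min break → 6 h 30 min
Tue: 6:06 AM–4:13 PM = 10 h 7 min; less 20 min break → 9 h 47 min
Wed: 7:33 AM–12:57 PM = 5 h 24 min; less 60 min break → 4 h 24 min
Thu: 6:06 AM–3:49 PM = 9 h 43 min
Fri: 8:35 AM–5:27 PM = 8 h 52 min; less 30 min break → 8 h 22 min
Sat: 6:58 AM–6:58 PM = 12 h 0 min
Total: 6 h 30 min + 9 h 47 min + 4 h 24 min + 9 h 43 min + 8 h 22 min + 12 h 0 min = 50 h 46 min.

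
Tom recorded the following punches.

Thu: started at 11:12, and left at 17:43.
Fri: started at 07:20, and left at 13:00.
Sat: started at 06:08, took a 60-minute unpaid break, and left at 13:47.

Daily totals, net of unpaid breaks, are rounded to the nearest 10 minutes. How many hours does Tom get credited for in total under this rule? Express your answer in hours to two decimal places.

Thu: 11:12–17:43 = 6 h 31 min → rounds to 6 h 30 min
Fri: 07:20–13:00 = 5 h 40 min → rounds to 5 h 40 min
Sat: 06:08–13:47 = 7 h 39 min − 60 min = 6 h 39 min → rounds to 6 h 40 min
Total credited: 18 h 50 min.

18.83 hours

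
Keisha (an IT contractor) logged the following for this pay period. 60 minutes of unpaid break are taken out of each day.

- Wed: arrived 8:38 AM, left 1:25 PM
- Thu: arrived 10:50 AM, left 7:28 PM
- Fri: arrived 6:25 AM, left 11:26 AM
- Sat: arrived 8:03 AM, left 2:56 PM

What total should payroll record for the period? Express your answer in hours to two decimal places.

Wed: 8:38 AM–1:25 PM = 4 h 47 min; less 60 min break → 3 h 47 min
Thu: 10:50 AM–7:28 PM = 8 h 38 min; less 60 min break → 7 h 38 min
Fri: 6:25 AM–11:26 AM = 5 h 1 min; less 60 min break → 4 h 1 min
Sat: 8:03 AM–2:56 PM = 6 h 53 min; less 60 min break → 5 h 53 min
Total: 3 h 47 min + 7 h 38 min + 4 h 1 min + 5 h 53 min = 21 h 19 min.

21.32 hours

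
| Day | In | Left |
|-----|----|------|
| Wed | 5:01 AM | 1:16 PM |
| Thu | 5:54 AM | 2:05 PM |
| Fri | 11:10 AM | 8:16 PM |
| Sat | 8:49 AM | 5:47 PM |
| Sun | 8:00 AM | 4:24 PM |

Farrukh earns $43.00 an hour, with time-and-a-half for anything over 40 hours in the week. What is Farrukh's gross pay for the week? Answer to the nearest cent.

Wed: 5:01 AM–1:16 PM = 8 h 15 min
Thu: 5:54 AM–2:05 PM = 8 h 11 min
Fri: 11:10 AM–8:16 PM = 9 h 6 min
Sat: 8:49 AM–5:47 PM = 8 h 58 min
Sun: 8:00 AM–4:24 PM = 8 h 24 min
Total worked: 42 h 54 min = 2574 min.
Regular 40 h 0 min = 2400 min at $43.00/h; overtime 2 h 54 min = 174 min at $64.50/h.
Pay = (2400 × $43.00 + 174 × $64.50) ÷ 60 = $1907.05.

$1907.05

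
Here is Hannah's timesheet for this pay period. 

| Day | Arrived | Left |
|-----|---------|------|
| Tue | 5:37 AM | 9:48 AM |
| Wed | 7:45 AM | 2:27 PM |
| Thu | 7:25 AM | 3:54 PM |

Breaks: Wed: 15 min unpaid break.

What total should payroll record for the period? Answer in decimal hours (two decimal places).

19.12 hours

Tue: 5:37 AM–9:48 AM = 4 h 11 min
Wed: 7:45 AM–2:27 PM = 6 h 42 min; less 15 min break → 6 h 27 min
Thu: 7:25 AM–3:54 PM = 8 h 29 min
Total: 4 h 11 min + 6 h 27 min + 8 h 29 min = 19 h 7 min.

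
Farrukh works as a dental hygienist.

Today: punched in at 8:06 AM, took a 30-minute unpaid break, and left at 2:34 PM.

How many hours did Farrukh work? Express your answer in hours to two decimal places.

5.97 hours

Today: 8:06 AM–2:34 PM = 6 h 28 min; less 30 min break → 5 h 58 min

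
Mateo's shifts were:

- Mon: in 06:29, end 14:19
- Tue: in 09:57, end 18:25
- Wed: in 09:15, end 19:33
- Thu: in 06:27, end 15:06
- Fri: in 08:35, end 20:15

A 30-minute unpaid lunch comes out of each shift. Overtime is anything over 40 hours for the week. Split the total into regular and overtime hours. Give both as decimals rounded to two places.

Mon: 06:29–14:19 = 7 h 50 min; less 30 min break → 7 h 20 min
Tue: 09:57–18:25 = 8 h 28 min; less 30 min break → 7 h 58 min
Wed: 09:15–19:33 = 10 h 18 min; less 30 min break → 9 h 48 min
Thu: 06:27–15:06 = 8 h 39 min; less 30 min break → 8 h 9 min
Fri: 08:35–20:15 = 11 h 40 min; less 30 min break → 11 h 10 min
Total worked: 44 h 25 min = 44.42 h.
Threshold 40 h → overtime 4 h 25 min, regular 40 h 0 min.

Regular 40.00 hours, overtime 4.42 hours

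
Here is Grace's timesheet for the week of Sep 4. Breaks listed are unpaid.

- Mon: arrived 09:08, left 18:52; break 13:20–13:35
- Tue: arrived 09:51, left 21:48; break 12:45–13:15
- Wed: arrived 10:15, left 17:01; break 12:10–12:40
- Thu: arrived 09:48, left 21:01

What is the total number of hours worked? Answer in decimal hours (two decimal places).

38.42 hours

Mon: 09:08–18:52 = 9 h 44 min; less 15 min break → 9 h 29 min
Tue: 09:51–21:48 = 11 h 57 min; less 30 min break → 11 h 27 min
Wed: 10:15–17:01 = 6 h 46 min; less 30 min break → 6 h 16 min
Thu: 09:48–21:01 = 11 h 13 min
Total: 9 h 29 min + 11 h 27 min + 6 h 16 min + 11 h 13 min = 38 h 25 min.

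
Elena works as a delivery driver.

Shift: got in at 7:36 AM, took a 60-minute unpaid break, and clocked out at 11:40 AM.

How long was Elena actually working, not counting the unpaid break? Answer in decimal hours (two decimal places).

3.07 hours

Shift: 7:36 AM–11:40 AM = 4 h 4 min; less 60 min break → 3 h 4 min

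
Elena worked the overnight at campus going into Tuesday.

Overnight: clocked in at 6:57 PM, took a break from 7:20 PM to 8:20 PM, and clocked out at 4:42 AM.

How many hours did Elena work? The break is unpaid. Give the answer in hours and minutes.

Overnight: 6:57 PM → midnight = 5 h 3 min; midnight → 4:42 AM = 4 h 42 min; span 9 h 45 min; less 60 min break → 8 h 45 min

8 h 45 min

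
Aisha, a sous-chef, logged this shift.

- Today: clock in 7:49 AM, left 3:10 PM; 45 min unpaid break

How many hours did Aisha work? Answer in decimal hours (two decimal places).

Today: 7:49 AM–3:10 PM = 7 h 21 min; less 45 min break → 6 h 36 min

6.60 hours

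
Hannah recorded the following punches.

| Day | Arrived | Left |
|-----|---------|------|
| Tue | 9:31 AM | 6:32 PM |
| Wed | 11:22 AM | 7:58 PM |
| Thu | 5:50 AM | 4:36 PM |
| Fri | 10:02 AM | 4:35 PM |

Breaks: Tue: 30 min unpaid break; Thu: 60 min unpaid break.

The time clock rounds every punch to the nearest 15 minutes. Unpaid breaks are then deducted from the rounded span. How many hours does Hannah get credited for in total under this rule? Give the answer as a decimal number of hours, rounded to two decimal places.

Tue: in 9:31 AM→9:30 AM, out 6:32 PM→6:30 PM; 9 h 0 min − 30 min = 8 h 30 min
Wed: in 11:22 AM→11:15 AM, out 7:58 PM→8:00 PM; 8 h 45 min
Thu: in 5:50 AM→5:45 AM, out 4:36 PM→4:30 PM; 10 h 45 min − 60 min = 9 h 45 min
Fri: in 10:02 AM→10:00 AM, out 4:35 PM→4:30 PM; 6 h 30 min
Total credited: 33 h 30 min.

33.50 hours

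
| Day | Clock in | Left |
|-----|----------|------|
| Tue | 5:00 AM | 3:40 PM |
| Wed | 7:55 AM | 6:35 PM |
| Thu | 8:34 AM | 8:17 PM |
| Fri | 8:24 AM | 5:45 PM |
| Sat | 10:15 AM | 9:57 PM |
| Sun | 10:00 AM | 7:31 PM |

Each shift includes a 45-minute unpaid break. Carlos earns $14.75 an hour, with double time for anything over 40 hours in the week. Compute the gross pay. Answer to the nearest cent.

Tue: 5:00 AM–3:40 PM = 10 h 40 min; less 45 min break → 9 h 55 min
Wed: 7:55 AM–6:35 PM = 10 h 40 min; less 45 min break → 9 h 55 min
Thu: 8:34 AM–8:17 PM = 11 h 43 min; less 45 min break → 10 h 58 min
Fri: 8:24 AM–5:45 PM = 9 h 21 min; less 45 min break → 8 h 36 min
Sat: 10:15 AM–9:57 PM = 11 h 42 min; less 45 min break → 10 h 57 min
Sun: 10:00 AM–7:31 PM = 9 h 31 min; less 45 min break → 8 h 46 min
Total worked: 59 h 7 min = 3547 min.
Regular 40 h 0 min = 2400 min at $14.75/h; overtime 19 h 7 min = 1147 min at $29.50/h.
Pay = (2400 × $14.75 + 1147 × $29.50) ÷ 60 = $1153.94.

$1153.94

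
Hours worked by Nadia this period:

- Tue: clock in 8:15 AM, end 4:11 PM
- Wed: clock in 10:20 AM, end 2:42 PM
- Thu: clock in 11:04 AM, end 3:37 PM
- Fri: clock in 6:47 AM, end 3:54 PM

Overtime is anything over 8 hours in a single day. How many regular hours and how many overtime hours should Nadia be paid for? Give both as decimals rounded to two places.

Regular 24.85 hours, overtime 1.12 hours

Tue: 8:15 AM–4:11 PM = 7 h 56 min
Wed: 10:20 AM–2:42 PM = 4 h 22 min
Thu: 11:04 AM–3:37 PM = 4 h 33 min
Fri: 6:47 AM–3:54 PM = 9 h 7 min
Tue reg 7 h 56 min / OT 0 h 0 min; Wed reg 4 h 22 min / OT 0 h 0 min; Thu reg 4 h 33 min / OT 0 h 0 min; Fri reg 8 h 0 min / OT 1 h 7 min.
Totals: regular 24 h 51 min, overtime 1 h 7 min.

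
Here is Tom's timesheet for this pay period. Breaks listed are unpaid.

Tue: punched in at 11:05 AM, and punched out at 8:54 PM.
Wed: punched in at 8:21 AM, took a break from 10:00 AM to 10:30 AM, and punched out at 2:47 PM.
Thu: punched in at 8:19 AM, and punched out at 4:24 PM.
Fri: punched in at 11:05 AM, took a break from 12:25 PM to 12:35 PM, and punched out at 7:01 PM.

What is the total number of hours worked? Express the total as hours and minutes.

31 h 36 min

Tue: 11:05 AM–8:54 PM = 9 h 49 min
Wed: 8:21 AM–2:47 PM = 6 h 26 min; less 30 min break → 5 h 56 min
Thu: 8:19 AM–4:24 PM = 8 h 5 min
Fri: 11:05 AM–7:01 PM = 7 h 56 min; less 10 min break → 7 h 46 min
Total: 9 h 49 min + 5 h 56 min + 8 h 5 min + 7 h 46 min = 31 h 36 min.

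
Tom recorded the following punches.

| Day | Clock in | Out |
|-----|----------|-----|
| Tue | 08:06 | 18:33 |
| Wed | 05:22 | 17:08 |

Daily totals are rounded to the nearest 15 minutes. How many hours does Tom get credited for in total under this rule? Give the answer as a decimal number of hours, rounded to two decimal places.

22.25 hours

Tue: 08:06–18:33 = 10 h 27 min → rounds to 10 h 30 min
Wed: 05:22–17:08 = 11 h 46 min → rounds to 11 h 45 min
Total credited: 22 h 15 min.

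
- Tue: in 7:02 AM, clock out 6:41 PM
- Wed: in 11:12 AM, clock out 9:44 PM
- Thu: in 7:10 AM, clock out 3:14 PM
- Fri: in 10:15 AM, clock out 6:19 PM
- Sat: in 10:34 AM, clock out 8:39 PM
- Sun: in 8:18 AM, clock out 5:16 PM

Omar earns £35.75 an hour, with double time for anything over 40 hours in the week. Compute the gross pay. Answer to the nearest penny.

£2671.72

Tue: 7:02 AM–6:41 PM = 11 h 39 min
Wed: 11:12 AM–9:44 PM = 10 h 32 min
Thu: 7:10 AM–3:14 PM = 8 h 4 min
Fri: 10:15 AM–6:19 PM = 8 h 4 min
Sat: 10:34 AM–8:39 PM = 10 h 5 min
Sun: 8:18 AM–5:16 PM = 8 h 58 min
Total worked: 57 h 22 min = 3442 min.
Regular 40 h 0 min = 2400 min at £35.75/h; overtime 17 h 22 min = 1042 min at £71.50/h.
Pay = (2400 × £35.75 + 1042 × £71.50) ÷ 60 = £2671.72.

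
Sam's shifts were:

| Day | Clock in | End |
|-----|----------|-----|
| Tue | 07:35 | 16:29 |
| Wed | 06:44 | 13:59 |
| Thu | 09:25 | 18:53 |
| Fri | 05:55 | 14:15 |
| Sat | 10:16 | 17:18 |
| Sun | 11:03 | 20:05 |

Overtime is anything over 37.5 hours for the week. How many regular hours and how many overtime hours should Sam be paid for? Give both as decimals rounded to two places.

Tue: 07:35–16:29 = 8 h 54 min
Wed: 06:44–13:59 = 7 h 15 min
Thu: 09:25–18:53 = 9 h 28 min
Fri: 05:55–14:15 = 8 h 20 min
Sat: 10:16–17:18 = 7 h 2 min
Sun: 11:03–20:05 = 9 h 2 min
Total worked: 50 h 1 min = 50.02 h.
Threshold 37.5 h → overtime 12 h 31 min, regular 37 h 30 min.

Regular 37.50 hours, overtime 12.52 hours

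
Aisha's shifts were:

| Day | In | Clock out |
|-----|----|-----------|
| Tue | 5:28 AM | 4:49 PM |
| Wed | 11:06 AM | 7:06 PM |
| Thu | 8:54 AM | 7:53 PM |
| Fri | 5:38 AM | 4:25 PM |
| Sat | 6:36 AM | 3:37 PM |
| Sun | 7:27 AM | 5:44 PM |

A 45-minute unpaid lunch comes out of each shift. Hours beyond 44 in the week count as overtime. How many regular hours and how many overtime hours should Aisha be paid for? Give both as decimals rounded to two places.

Tue: 5:28 AM–4:49 PM = 11 h 21 min; less 45 min break → 10 h 36 min
Wed: 11:06 AM–7:06 PM = 8 h 0 min; less 45 min break → 7 h 15 min
Thu: 8:54 AM–7:53 PM = 10 h 59 min; less 45 min break → 10 h 14 min
Fri: 5:38 AM–4:25 PM = 10 h 47 min; less 45 min break → 10 h 2 min
Sat: 6:36 AM–3:37 PM = 9 h 1 min; less 45 min break → 8 h 16 min
Sun: 7:27 AM–5:44 PM = 10 h 17 min; less 45 min break → 9 h 32 min
Total worked: 55 h 55 min = 55.92 h.
Threshold 44 h → overtime 11 h 55 min, regular 44 h 0 min.

Regular 44.00 hours, overtime 11.92 hours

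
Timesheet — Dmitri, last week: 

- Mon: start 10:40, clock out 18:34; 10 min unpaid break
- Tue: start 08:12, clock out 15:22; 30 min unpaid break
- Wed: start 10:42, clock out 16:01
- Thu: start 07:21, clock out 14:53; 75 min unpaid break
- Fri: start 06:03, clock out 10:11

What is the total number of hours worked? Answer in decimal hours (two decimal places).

30.13 hours

Mon: 10:40–18:34 = 7 h 54 min; less 10 min break → 7 h 44 min
Tue: 08:12–15:22 = 7 h 10 min; less 30 min break → 6 h 40 min
Wed: 10:42–16:01 = 5 h 19 min
Thu: 07:21–14:53 = 7 h 32 min; less 75 min break → 6 h 17 min
Fri: 06:03–10:11 = 4 h 8 min
Total: 7 h 44 min + 6 h 40 min + 5 h 19 min + 6 h 17 min + 4 h 8 min = 30 h 8 min.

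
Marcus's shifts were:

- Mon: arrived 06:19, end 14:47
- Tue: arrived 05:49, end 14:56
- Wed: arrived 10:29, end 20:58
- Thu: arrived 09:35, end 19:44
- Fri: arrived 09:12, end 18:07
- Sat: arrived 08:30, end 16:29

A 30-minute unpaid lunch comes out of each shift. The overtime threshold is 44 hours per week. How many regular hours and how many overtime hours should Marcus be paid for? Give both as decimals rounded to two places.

Mon: 06:19–14:47 = 8 h 28 min; less 30 min break → 7 h 58 min
Tue: 05:49–14:56 = 9 h 7 min; less 30 min break → 8 h 37 min
Wed: 10:29–20:58 = 10 h 29 min; less 30 min break → 9 h 59 min
Thu: 09:35–19:44 = 10 h 9 min; less 30 min break → 9 h 39 min
Fri: 09:12–18:07 = 8 h 55 min; less 30 min break → 8 h 25 min
Sat: 08:30–16:29 = 7 h 59 min; less 30 min break → 7 h 29 min
Total worked: 52 h 7 min = 52.12 h.
Threshold 44 h → overtime 8 h 7 min, regular 44 h 0 min.

Regular 44.00 hours, overtime 8.12 hours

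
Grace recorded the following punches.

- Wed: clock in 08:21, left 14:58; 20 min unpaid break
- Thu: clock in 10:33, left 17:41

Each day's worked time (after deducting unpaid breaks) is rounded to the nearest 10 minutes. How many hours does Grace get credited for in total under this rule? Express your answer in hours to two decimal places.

13.50 hours

Wed: 08:21–14:58 = 6 h 37 min − 20 min = 6 h 17 min → rounds to 6 h 20 min
Thu: 10:33–17:41 = 7 h 8 min → rounds to 7 h 10 min
Total credited: 13 h 30 min.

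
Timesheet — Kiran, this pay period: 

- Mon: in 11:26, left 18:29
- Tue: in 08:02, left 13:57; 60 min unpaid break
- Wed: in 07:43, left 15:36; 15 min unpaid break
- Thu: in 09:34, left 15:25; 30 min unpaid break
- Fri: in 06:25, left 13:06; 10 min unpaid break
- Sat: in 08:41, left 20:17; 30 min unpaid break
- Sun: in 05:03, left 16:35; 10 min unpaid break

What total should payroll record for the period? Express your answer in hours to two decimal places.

Mon: 11:26–18:29 = 7 h 3 min
Tue: 08:02–13:57 = 5 h 55 min; less 60 min break → 4 h 55 min
Wed: 07:43–15:36 = 7 h 53 min; less 15 min break → 7 h 38 min
Thu: 09:34–15:25 = 5 h 51 min; less 30 min break → 5 h 21 min
Fri: 06:25–13:06 = 6 h 41 min; less 10 min break → 6 h 31 min
Sat: 08:41–20:17 = 11 h 36 min; less 30 min break → 11 h 6 min
Sun: 05:03–16:35 = 11 h 32 min; less 10 min break → 11 h 22 min
Total: 7 h 3 min + 4 h 55 min + 7 h 38 min + 5 h 21 min + 6 h 31 min + 11 h 6 min + 11 h 22 min = 53 h 56 min.

53.93 hours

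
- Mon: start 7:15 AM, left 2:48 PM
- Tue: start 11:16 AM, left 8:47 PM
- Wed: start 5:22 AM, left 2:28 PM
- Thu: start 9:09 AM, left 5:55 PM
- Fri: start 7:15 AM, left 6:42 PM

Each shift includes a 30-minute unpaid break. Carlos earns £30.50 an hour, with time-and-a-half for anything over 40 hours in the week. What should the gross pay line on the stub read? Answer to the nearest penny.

Mon: 7:15 AM–2:48 PM = 7 h 33 min; less 30 min break → 7 h 3 min
Tue: 11:16 AM–8:47 PM = 9 h 31 min; less 30 min break → 9 h 1 min
Wed: 5:22 AM–2:28 PM = 9 h 6 min; less 30 min break → 8 h 36 min
Thu: 9:09 AM–5:55 PM = 8 h 46 min; less 30 min break → 8 h 16 min
Fri: 7:15 AM–6:42 PM = 11 h 27 min; less 30 min break → 10 h 57 min
Total worked: 43 h 53 min = 2633 min.
Regular 40 h 0 min = 2400 min at £30.50/h; overtime 3 h 53 min = 233 min at £45.75/h.
Pay = (2400 × £30.50 + 233 × £45.75) ÷ 60 = £1397.66.

£1397.66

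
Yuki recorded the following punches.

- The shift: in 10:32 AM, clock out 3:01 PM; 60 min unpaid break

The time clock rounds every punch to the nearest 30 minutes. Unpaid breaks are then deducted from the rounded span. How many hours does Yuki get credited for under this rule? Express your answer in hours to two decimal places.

3.50 hours

The shift: in 10:32 AM→10:30 AM, out 3:01 PM→3:00 PM; 4 h 30 min − 60 min = 3 h 30 min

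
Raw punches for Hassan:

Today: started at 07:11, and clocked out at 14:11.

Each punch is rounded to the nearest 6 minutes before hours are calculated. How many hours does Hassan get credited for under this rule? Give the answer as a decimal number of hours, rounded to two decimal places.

Today: in 07:11→07:12, out 14:11→14:12; 7 h 0 min

7.00 hours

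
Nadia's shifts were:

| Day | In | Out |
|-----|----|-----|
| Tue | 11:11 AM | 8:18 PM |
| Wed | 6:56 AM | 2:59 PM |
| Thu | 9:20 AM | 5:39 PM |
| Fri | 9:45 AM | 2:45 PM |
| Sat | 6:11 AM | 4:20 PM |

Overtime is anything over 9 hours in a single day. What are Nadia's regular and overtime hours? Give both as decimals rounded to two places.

Tue: 11:11 AM–8:18 PM = 9 h 7 min
Wed: 6:56 AM–2:59 PM = 8 h 3 min
Thu: 9:20 AM–5:39 PM = 8 h 19 min
Fri: 9:45 AM–2:45 PM = 5 h 0 min
Sat: 6:11 AM–4:20 PM = 10 h 9 min
Tue reg 9 h 0 min / OT 0 h 7 min; Wed reg 8 h 3 min / OT 0 h 0 min; Thu reg 8 h 19 min / OT 0 h 0 min; Fri reg 5 h 0 min / OT 0 h 0 min; Sat reg 9 h 0 min / OT 1 h 9 min.
Totals: regular 39 h 22 min, overtime 1 h 16 min.

Regular 39.37 hours, overtime 1.27 hours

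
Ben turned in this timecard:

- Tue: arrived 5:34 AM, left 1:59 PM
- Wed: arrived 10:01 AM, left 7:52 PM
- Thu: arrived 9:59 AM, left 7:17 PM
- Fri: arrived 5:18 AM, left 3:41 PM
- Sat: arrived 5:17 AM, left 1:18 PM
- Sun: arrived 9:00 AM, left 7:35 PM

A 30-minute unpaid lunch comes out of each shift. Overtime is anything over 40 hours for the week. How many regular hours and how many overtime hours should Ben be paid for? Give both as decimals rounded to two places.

Regular 40.00 hours, overtime 13.55 hours

Tue: 5:34 AM–1:59 PM = 8 h 25 min; less 30 min break → 7 h 55 min
Wed: 10:01 AM–7:52 PM = 9 h 51 min; less 30 min break → 9 h 21 min
Thu: 9:59 AM–7:17 PM = 9 h 18 min; less 30 min break → 8 h 48 min
Fri: 5:18 AM–3:41 PM = 10 h 23 min; less 30 min break → 9 h 53 min
Sat: 5:17 AM–1:18 PM = 8 h 1 min; less 30 min break → 7 h 31 min
Sun: 9:00 AM–7:35 PM = 10 h 35 min; less 30 min break → 10 h 5 min
Total worked: 53 h 33 min = 53.55 h.
Threshold 40 h → overtime 13 h 33 min, regular 40 h 0 min.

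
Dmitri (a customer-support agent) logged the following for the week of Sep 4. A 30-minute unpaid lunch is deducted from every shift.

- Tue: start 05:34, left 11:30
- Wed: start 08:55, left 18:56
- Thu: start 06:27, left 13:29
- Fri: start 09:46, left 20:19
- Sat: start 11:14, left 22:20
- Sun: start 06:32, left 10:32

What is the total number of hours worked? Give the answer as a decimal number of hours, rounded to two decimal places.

45.63 hours

Tue: 05:34–11:30 = 5 h 56 min; less 30 min break → 5 h 26 min
Wed: 08:55–18:56 = 10 h 1 min; less 30 min break → 9 h 31 min
Thu: 06:27–13:29 = 7 h 2 min; less 30 min break → 6 h 32 min
Fri: 09:46–20:19 = 10 h 33 min; less 30 min break → 10 h 3 min
Sat: 11:14–22:20 = 11 h 6 min; less 30 min break → 10 h 36 min
Sun: 06:32–10:32 = 4 h 0 min; less 30 min break → 3 h 30 min
Total: 5 h 26 min + 9 h 31 min + 6 h 32 min + 10 h 3 min + 10 h 36 min + 3 h 30 min = 45 h 38 min.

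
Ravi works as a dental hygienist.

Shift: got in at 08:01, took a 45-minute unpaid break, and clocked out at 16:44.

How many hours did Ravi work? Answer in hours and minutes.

7 h 58 min

Shift: 08:01–16:44 = 8 h 43 min; less 45 min break → 7 h 58 min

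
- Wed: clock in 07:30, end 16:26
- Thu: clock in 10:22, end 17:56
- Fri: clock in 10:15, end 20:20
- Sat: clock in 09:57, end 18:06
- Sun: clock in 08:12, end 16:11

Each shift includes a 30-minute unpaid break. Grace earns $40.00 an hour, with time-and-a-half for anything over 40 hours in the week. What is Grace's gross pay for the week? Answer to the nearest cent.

Wed: 07:30–16:26 = 8 h 56 min; less 30 min break → 8 h 26 min
Thu: 10:22–17:56 = 7 h 34 min; less 30 min break → 7 h 4 min
Fri: 10:15–20:20 = 10 h 5 min; less 30 min break → 9 h 35 min
Sat: 09:57–18:06 = 8 h 9 min; less 30 min break → 7 h 39 min
Sun: 08:12–16:11 = 7 h 59 min; less 30 min break → 7 h 29 min
Total worked: 40 h 13 min = 2413 min.
Regular 40 h 0 min = 2400 min at $40.00/h; overtime 0 h 13 min = 13 min at $60.00/h.
Pay = (2400 × $40.00 + 13 × $60.00) ÷ 60 = $1613.00.

$1613.00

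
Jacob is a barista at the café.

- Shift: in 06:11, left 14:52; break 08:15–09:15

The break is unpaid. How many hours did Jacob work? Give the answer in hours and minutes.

7 h 41 min

Shift: 06:11–14:52 = 8 h 41 min; less 60 min break → 7 h 41 min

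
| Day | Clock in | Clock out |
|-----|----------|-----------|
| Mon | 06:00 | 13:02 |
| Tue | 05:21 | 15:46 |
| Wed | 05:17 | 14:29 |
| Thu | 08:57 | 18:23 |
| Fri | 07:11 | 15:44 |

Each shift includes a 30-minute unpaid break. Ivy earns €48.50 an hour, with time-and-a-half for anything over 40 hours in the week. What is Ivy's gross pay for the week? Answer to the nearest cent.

Mon: 06:00–13:02 = 7 h 2 min; less 30 min break → 6 h 32 min
Tue: 05:21–15:46 = 10 h 25 min; less 30 min break → 9 h 55 min
Wed: 05:17–14:29 = 9 h 12 min; less 30 min break → 8 h 42 min
Thu: 08:57–18:23 = 9 h 26 min; less 30 min break → 8 h 56 min
Fri: 07:11–15:44 = 8 h 33 min; less 30 min break → 8 h 3 min
Total worked: 42 h 8 min = 2528 min.
Regular 40 h 0 min = 2400 min at €48.50/h; overtime 2 h 8 min = 128 min at €72.75/h.
Pay = (2400 × €48.50 + 128 × €72.75) ÷ 60 = €2095.20.

€2095.20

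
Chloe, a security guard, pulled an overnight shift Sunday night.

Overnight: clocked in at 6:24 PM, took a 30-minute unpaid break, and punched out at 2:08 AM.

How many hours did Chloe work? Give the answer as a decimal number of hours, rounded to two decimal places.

7.23 hours

Overnight: 6:24 PM → midnight = 5 h 36 min; midnight → 2:08 AM = 2 h 8 min; span 7 h 44 min; less 30 min break → 7 h 14 min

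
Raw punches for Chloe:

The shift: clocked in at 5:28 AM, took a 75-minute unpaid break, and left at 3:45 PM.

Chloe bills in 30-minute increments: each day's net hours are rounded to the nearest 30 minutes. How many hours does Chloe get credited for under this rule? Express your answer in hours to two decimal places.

The shift: 5:28 AM–3:45 PM = 10 h 17 min − 75 min = 9 h 2 min → rounds to 9 h 0 min

9.00 hours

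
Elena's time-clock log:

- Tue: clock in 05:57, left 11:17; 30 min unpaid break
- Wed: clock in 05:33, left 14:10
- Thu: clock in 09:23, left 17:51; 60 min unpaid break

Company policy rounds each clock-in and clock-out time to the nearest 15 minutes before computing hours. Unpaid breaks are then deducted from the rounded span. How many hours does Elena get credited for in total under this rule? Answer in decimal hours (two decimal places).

Tue: in 05:57→06:00, out 11:17→11:15; 5 h 15 min − 30 min = 4 h 45 min
Wed: in 05:33→05:30, out 14:10→14:15; 8 h 45 min
Thu: in 09:23→09:30, out 17:51→17:45; 8 h 15 min − 60 min = 7 h 15 min
Total credited: 20 h 45 min.

20.75 hours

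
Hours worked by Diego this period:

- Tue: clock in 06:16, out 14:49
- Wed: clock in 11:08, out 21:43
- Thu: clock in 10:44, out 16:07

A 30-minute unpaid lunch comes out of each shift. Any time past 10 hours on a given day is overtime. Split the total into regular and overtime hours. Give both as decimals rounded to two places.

Regular 22.93 hours, overtime 0.08 hours

Tue: 06:16–14:49 = 8 h 33 min; less 30 min break → 8 h 3 min
Wed: 11:08–21:43 = 10 h 35 min; less 30 min break → 10 h 5 min
Thu: 10:44–16:07 = 5 h 23 min; less 30 min break → 4 h 53 min
Tue reg 8 h 3 min / OT 0 h 0 min; Wed reg 10 h 0 min / OT 0 h 5 min; Thu reg 4 h 53 min / OT 0 h 0 min.
Totals: regular 22 h 56 min, overtime 0 h 5 min.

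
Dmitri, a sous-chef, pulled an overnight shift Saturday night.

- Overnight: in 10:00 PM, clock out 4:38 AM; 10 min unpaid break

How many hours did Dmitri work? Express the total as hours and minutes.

6 h 28 min

Overnight: 10:00 PM → midnight = 2 h 0 min; midnight → 4:38 AM = 4 h 38 min; span 6 h 38 min; less 10 min break → 6 h 28 min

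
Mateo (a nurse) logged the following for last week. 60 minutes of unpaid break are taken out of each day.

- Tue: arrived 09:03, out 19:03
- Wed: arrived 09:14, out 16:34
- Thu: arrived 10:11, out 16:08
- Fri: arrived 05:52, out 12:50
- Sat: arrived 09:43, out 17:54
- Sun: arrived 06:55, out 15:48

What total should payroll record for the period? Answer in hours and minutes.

Tue: 09:03–19:03 = 10 h 0 min; less 60 min break → 9 h 0 min
Wed: 09:14–16:34 = 7 h 20 min; less 60 min break → 6 h 20 min
Thu: 10:11–16:08 = 5 h 57 min; less 60 min break → 4 h 57 min
Fri: 05:52–12:50 = 6 h 58 min; less 60 min break → 5 h 58 min
Sat: 09:43–17:54 = 8 h 11 min; less 60 min break → 7 h 11 min
Sun: 06:55–15:48 = 8 h 53 min; less 60 min break → 7 h 53 min
Total: 9 h 0 min + 6 h 20 min + 4 h 57 min + 5 h 58 min + 7 h 11 min + 7 h 53 min = 41 h 19 min.

41 h 19 min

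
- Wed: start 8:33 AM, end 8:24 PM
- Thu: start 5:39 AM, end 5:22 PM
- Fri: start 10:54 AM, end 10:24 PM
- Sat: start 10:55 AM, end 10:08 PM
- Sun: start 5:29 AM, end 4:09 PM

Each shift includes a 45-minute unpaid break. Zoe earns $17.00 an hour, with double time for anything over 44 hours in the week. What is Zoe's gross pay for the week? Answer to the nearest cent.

Wed: 8:33 AM–8:24 PM = 11 h 51 min; less 45 min break → 11 h 6 min
Thu: 5:39 AM–5:22 PM = 11 h 43 min; less 45 min break → 10 h 58 min
Fri: 10:54 AM–10:24 PM = 11 h 30 min; less 45 min break → 10 h 45 min
Sat: 10:55 AM–10:08 PM = 11 h 13 min; less 45 min break → 10 h 28 min
Sun: 5:29 AM–4:09 PM = 10 h 40 min; less 45 min break → 9 h 55 min
Total worked: 53 h 12 min = 3192 min.
Regular 44 h 0 min = 2640 min at $17.00/h; overtime 9 h 12 min = 552 min at $34.00/h.
Pay = (2640 × $17.00 + 552 × $34.00) ÷ 60 = $1060.80.

$1060.80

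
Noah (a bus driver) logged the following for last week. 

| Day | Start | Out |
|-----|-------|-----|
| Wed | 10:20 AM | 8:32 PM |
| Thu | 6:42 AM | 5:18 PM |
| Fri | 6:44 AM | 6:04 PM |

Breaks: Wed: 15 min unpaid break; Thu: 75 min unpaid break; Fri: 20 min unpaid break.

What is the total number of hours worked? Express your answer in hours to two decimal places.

30.30 hours

Wed: 10:20 AM–8:32 PM = 10 h 12 min; less 15 min break → 9 h 57 min
Thu: 6:42 AM–5:18 PM = 10 h 36 min; less 75 min break → 9 h 21 min
Fri: 6:44 AM–6:04 PM = 11 h 20 min; less 20 min break → 11 h 0 min
Total: 9 h 57 min + 9 h 21 min + 11 h 0 min = 30 h 18 min.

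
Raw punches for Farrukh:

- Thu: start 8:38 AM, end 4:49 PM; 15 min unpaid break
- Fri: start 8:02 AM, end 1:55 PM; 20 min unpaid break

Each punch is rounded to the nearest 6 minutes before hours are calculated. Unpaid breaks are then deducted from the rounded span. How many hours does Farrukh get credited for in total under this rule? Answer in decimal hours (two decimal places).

Thu: in 8:38 AM→8:36 AM, out 4:49 PM→4:48 PM; 8 h 12 min − 15 min = 7 h 57 min
Fri: in 8:02 AM→8:00 AM, out 1:55 PM→1:54 PM; 5 h 54 min − 20 min = 5 h 34 min
Total credited: 13 h 31 min.

13.52 hours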